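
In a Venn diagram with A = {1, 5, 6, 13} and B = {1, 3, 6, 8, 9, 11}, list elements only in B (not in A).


A = {1, 5, 6, 13}
B = {1, 3, 6, 8, 9, 11}
Region: only in B (not in A)
Elements: {3, 8, 9, 11}

Elements only in B (not in A): {3, 8, 9, 11}


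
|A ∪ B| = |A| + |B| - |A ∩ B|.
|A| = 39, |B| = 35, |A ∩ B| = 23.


|A ∪ B| = |A| + |B| - |A ∩ B|
= 39 + 35 - 23
= 51

|A ∪ B| = 51


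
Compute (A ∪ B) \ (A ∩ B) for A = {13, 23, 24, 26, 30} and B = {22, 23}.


A △ B = (A \ B) ∪ (B \ A) = elements in exactly one of A or B
A \ B = {13, 24, 26, 30}
B \ A = {22}
A △ B = {13, 22, 24, 26, 30}

A △ B = {13, 22, 24, 26, 30}


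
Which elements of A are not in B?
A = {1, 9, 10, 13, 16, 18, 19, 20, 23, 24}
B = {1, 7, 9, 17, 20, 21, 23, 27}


A \ B = elements in A but not in B
A = {1, 9, 10, 13, 16, 18, 19, 20, 23, 24}
B = {1, 7, 9, 17, 20, 21, 23, 27}
Remove from A any elements in B
A \ B = {10, 13, 16, 18, 19, 24}

A \ B = {10, 13, 16, 18, 19, 24}


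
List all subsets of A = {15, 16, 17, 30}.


|A| = 4, so |P(A)| = 2^4 = 16
Enumerate subsets by cardinality (0 to 4):
∅, {15}, {16}, {17}, {30}, {15, 16}, {15, 17}, {15, 30}, {16, 17}, {16, 30}, {17, 30}, {15, 16, 17}, {15, 16, 30}, {15, 17, 30}, {16, 17, 30}, {15, 16, 17, 30}

P(A) has 16 subsets: ∅, {15}, {16}, {17}, {30}, {15, 16}, {15, 17}, {15, 30}, {16, 17}, {16, 30}, {17, 30}, {15, 16, 17}, {15, 16, 30}, {15, 17, 30}, {16, 17, 30}, {15, 16, 17, 30}


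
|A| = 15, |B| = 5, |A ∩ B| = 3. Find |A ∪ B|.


|A ∪ B| = |A| + |B| - |A ∩ B|
= 15 + 5 - 3
= 17

|A ∪ B| = 17


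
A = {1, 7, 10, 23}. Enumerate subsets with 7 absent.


A subset of A that omits 7 is a subset of A \ {7}, so there are 2^(n-1) = 2^3 = 8 of them.
Subsets excluding 7: ∅, {1}, {10}, {23}, {1, 10}, {1, 23}, {10, 23}, {1, 10, 23}

Subsets excluding 7 (8 total): ∅, {1}, {10}, {23}, {1, 10}, {1, 23}, {10, 23}, {1, 10, 23}


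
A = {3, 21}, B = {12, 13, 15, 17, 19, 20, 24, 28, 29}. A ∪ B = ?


A ∪ B = all elements in A or B (or both)
A = {3, 21}
B = {12, 13, 15, 17, 19, 20, 24, 28, 29}
A ∪ B = {3, 12, 13, 15, 17, 19, 20, 21, 24, 28, 29}

A ∪ B = {3, 12, 13, 15, 17, 19, 20, 21, 24, 28, 29}


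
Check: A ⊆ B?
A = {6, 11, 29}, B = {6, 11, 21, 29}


A ⊆ B means every element of A is in B.
All elements of A are in B.
So A ⊆ B.

Yes, A ⊆ B


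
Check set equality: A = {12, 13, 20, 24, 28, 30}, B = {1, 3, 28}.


Two sets are equal iff they have exactly the same elements.
A = {12, 13, 20, 24, 28, 30}
B = {1, 3, 28}
Differences: {1, 3, 12, 13, 20, 24, 30}
A ≠ B

No, A ≠ B


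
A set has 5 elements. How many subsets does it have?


Number of subsets = 2^n
= 2^5
= 32

|P(A)| = 32


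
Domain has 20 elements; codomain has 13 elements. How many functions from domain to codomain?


Each of |A| = 20 inputs maps to any of |B| = 13 outputs.
# functions = |B|^|A| = 13^20
= 19004963774880799438801

Number of functions = 19004963774880799438801


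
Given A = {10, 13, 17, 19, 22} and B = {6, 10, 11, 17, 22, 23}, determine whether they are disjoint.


Disjoint means A ∩ B = ∅.
A ∩ B = {10, 17, 22}
A ∩ B ≠ ∅, so A and B are NOT disjoint.

No, A and B are not disjoint (A ∩ B = {10, 17, 22})


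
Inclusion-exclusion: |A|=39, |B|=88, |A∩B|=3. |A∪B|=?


|A ∪ B| = |A| + |B| - |A ∩ B|
= 39 + 88 - 3
= 124

|A ∪ B| = 124


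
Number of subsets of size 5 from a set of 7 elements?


C(n,k) = n! / (k!(n-k)!)
C(7,5) = 7! / (5!2!)
= 21

C(7,5) = 21


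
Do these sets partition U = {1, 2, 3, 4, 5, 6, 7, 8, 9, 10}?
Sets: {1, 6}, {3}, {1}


A partition requires: (1) non-empty parts, (2) pairwise disjoint, (3) union = U
Parts: {1, 6}, {3}, {1}
Union of parts: {1, 3, 6}
U = {1, 2, 3, 4, 5, 6, 7, 8, 9, 10}
All non-empty? True
Pairwise disjoint? False
Covers U? False

No, not a valid partition


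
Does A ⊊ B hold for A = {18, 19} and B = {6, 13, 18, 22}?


A ⊂ B requires: A ⊆ B AND A ≠ B.
A ⊆ B? No
A ⊄ B, so A is not a proper subset.

No, A is not a proper subset of B


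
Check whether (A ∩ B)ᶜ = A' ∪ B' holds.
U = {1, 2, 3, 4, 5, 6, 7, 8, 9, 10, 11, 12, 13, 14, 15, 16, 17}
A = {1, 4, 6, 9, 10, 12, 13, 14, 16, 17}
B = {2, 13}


LHS: A ∩ B = {13}
(A ∩ B)' = U \ (A ∩ B) = {1, 2, 3, 4, 5, 6, 7, 8, 9, 10, 11, 12, 14, 15, 16, 17}
A' = {2, 3, 5, 7, 8, 11, 15}, B' = {1, 3, 4, 5, 6, 7, 8, 9, 10, 11, 12, 14, 15, 16, 17}
Claimed RHS: A' ∪ B' = {1, 2, 3, 4, 5, 6, 7, 8, 9, 10, 11, 12, 14, 15, 16, 17}
Identity is VALID: LHS = RHS = {1, 2, 3, 4, 5, 6, 7, 8, 9, 10, 11, 12, 14, 15, 16, 17} ✓

Identity is valid. (A ∩ B)' = A' ∪ B' = {1, 2, 3, 4, 5, 6, 7, 8, 9, 10, 11, 12, 14, 15, 16, 17}


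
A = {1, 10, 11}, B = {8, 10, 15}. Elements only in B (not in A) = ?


A = {1, 10, 11}
B = {8, 10, 15}
Region: only in B (not in A)
Elements: {8, 15}

Elements only in B (not in A): {8, 15}


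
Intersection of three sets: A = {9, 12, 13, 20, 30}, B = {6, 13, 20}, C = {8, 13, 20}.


A ∩ B = {13, 20}
(A ∩ B) ∩ C = {13, 20}

A ∩ B ∩ C = {13, 20}


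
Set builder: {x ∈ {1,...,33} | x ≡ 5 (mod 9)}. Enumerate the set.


Checking each candidate:
Condition: x in {1,...,33} with x ≡ 5 (mod 9)
Result = {5, 14, 23, 32}

{5, 14, 23, 32}


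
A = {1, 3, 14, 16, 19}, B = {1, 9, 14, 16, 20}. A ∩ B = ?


A ∩ B = elements in both A and B
A = {1, 3, 14, 16, 19}
B = {1, 9, 14, 16, 20}
A ∩ B = {1, 14, 16}

A ∩ B = {1, 14, 16}


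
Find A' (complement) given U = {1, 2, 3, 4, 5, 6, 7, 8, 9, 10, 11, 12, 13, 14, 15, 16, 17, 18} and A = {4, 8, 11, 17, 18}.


Aᶜ = U \ A = elements in U but not in A
U = {1, 2, 3, 4, 5, 6, 7, 8, 9, 10, 11, 12, 13, 14, 15, 16, 17, 18}
A = {4, 8, 11, 17, 18}
Aᶜ = {1, 2, 3, 5, 6, 7, 9, 10, 12, 13, 14, 15, 16}

Aᶜ = {1, 2, 3, 5, 6, 7, 9, 10, 12, 13, 14, 15, 16}


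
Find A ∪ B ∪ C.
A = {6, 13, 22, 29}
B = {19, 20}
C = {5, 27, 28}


A ∪ B = {6, 13, 19, 20, 22, 29}
(A ∪ B) ∪ C = {5, 6, 13, 19, 20, 22, 27, 28, 29}

A ∪ B ∪ C = {5, 6, 13, 19, 20, 22, 27, 28, 29}


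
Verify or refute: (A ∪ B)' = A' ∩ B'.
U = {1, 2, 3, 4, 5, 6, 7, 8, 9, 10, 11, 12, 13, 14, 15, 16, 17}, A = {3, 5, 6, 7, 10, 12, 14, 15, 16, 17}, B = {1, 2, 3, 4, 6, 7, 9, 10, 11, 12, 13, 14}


LHS: A ∪ B = {1, 2, 3, 4, 5, 6, 7, 9, 10, 11, 12, 13, 14, 15, 16, 17}
(A ∪ B)' = U \ (A ∪ B) = {8}
A' = {1, 2, 4, 8, 9, 11, 13}, B' = {5, 8, 15, 16, 17}
Claimed RHS: A' ∩ B' = {8}
Identity is VALID: LHS = RHS = {8} ✓

Identity is valid. (A ∪ B)' = A' ∩ B' = {8}


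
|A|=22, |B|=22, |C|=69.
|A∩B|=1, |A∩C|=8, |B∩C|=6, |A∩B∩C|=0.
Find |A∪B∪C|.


|A∪B∪C| = |A|+|B|+|C| - |A∩B|-|A∩C|-|B∩C| + |A∩B∩C|
= 22+22+69 - 1-8-6 + 0
= 113 - 15 + 0
= 98

|A ∪ B ∪ C| = 98


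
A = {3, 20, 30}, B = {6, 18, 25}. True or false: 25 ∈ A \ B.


A = {3, 20, 30}, B = {6, 18, 25}
A \ B = elements in A but not in B
A \ B = {3, 20, 30}
Checking if 25 ∈ A \ B
25 is not in A \ B → False

25 ∉ A \ B


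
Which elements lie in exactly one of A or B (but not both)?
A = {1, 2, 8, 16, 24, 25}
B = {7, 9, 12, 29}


A △ B = (A \ B) ∪ (B \ A) = elements in exactly one of A or B
A \ B = {1, 2, 8, 16, 24, 25}
B \ A = {7, 9, 12, 29}
A △ B = {1, 2, 7, 8, 9, 12, 16, 24, 25, 29}

A △ B = {1, 2, 7, 8, 9, 12, 16, 24, 25, 29}


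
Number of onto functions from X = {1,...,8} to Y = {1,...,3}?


n = |X| = 8, k = |Y| = 3. Surjections via inclusion-exclusion:
S(n,k) = Σ(-1)^i × C(k,i) × (k-i)^n, i=0 to k
i=0: (-1)^0×C(3,0)×3^8 = 6561
i=1: (-1)^1×C(3,1)×2^8 = -768
i=2: (-1)^2×C(3,2)×1^8 = 3
i=3: (-1)^3×C(3,3)×0^8 = 0
Total = 5796

Number of surjections = 5796


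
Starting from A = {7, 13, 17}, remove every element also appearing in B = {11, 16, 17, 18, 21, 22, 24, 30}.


A \ B = elements in A but not in B
A = {7, 13, 17}
B = {11, 16, 17, 18, 21, 22, 24, 30}
Remove from A any elements in B
A \ B = {7, 13}

A \ B = {7, 13}


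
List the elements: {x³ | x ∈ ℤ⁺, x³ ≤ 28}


Checking each candidate:
Condition: positive perfect cubes ≤ 28
Result = {1, 8, 27}

{1, 8, 27}


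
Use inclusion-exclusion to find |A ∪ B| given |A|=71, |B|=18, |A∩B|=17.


|A ∪ B| = |A| + |B| - |A ∩ B|
= 71 + 18 - 17
= 72

|A ∪ B| = 72


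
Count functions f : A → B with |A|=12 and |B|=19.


Each of |A| = 12 inputs maps to any of |B| = 19 outputs.
# functions = |B|^|A| = 19^12
= 2213314919066161

Number of functions = 2213314919066161


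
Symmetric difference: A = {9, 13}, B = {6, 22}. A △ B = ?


A △ B = (A \ B) ∪ (B \ A) = elements in exactly one of A or B
A \ B = {9, 13}
B \ A = {6, 22}
A △ B = {6, 9, 13, 22}

A △ B = {6, 9, 13, 22}


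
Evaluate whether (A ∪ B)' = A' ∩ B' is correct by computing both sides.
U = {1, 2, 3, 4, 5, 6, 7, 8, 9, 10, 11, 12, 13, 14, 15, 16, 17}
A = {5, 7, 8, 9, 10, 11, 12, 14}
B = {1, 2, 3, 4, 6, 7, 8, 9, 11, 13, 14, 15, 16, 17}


LHS: A ∪ B = {1, 2, 3, 4, 5, 6, 7, 8, 9, 10, 11, 12, 13, 14, 15, 16, 17}
(A ∪ B)' = U \ (A ∪ B) = ∅
A' = {1, 2, 3, 4, 6, 13, 15, 16, 17}, B' = {5, 10, 12}
Claimed RHS: A' ∩ B' = ∅
Identity is VALID: LHS = RHS = ∅ ✓

Identity is valid. (A ∪ B)' = A' ∩ B' = ∅


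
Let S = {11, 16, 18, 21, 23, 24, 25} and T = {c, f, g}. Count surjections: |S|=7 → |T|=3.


n = |S| = 7, k = |T| = 3. Surjections via inclusion-exclusion:
S(n,k) = Σ(-1)^i × C(k,i) × (k-i)^n, i=0 to k
i=0: (-1)^0×C(3,0)×3^7 = 2187
i=1: (-1)^1×C(3,1)×2^7 = -384
i=2: (-1)^2×C(3,2)×1^7 = 3
i=3: (-1)^3×C(3,3)×0^7 = 0
Total = 1806

Number of surjections = 1806


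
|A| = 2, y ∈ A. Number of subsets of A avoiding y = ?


Subsets of A avoiding y are subsets of A \ {y}, which has 1 elements.
Count = 2^(n-1) = 2^1
= 2

Number of subsets avoiding y = 2


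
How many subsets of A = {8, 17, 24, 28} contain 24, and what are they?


A subset of A contains 24 iff the remaining 3 elements form any subset of A \ {24}.
Count: 2^(n-1) = 2^3 = 8
Subsets containing 24: {24}, {8, 24}, {17, 24}, {24, 28}, {8, 17, 24}, {8, 24, 28}, {17, 24, 28}, {8, 17, 24, 28}

Subsets containing 24 (8 total): {24}, {8, 24}, {17, 24}, {24, 28}, {8, 17, 24}, {8, 24, 28}, {17, 24, 28}, {8, 17, 24, 28}


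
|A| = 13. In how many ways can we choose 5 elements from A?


C(n,k) = n! / (k!(n-k)!)
C(13,5) = 13! / (5!8!)
= 1287

C(13,5) = 1287


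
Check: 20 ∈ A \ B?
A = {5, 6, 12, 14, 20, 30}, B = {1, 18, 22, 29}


A = {5, 6, 12, 14, 20, 30}, B = {1, 18, 22, 29}
A \ B = elements in A but not in B
A \ B = {5, 6, 12, 14, 20, 30}
Checking if 20 ∈ A \ B
20 is in A \ B → True

20 ∈ A \ B


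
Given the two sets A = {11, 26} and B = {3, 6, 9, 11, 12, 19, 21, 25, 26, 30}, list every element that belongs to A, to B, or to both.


A ∪ B = all elements in A or B (or both)
A = {11, 26}
B = {3, 6, 9, 11, 12, 19, 21, 25, 26, 30}
A ∪ B = {3, 6, 9, 11, 12, 19, 21, 25, 26, 30}

A ∪ B = {3, 6, 9, 11, 12, 19, 21, 25, 26, 30}


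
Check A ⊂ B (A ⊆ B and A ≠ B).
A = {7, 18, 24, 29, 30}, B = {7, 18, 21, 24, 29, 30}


A ⊂ B requires: A ⊆ B AND A ≠ B.
A ⊆ B? Yes
A = B? No
A ⊂ B: Yes (A is a proper subset of B)

Yes, A ⊂ B


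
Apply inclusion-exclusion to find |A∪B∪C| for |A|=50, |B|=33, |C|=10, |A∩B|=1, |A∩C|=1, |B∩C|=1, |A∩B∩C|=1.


|A∪B∪C| = |A|+|B|+|C| - |A∩B|-|A∩C|-|B∩C| + |A∩B∩C|
= 50+33+10 - 1-1-1 + 1
= 93 - 3 + 1
= 91

|A ∪ B ∪ C| = 91


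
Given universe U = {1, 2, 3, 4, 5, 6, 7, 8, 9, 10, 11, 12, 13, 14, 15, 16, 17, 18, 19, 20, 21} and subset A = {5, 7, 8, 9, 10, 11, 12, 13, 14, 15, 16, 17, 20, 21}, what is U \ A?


Aᶜ = U \ A = elements in U but not in A
U = {1, 2, 3, 4, 5, 6, 7, 8, 9, 10, 11, 12, 13, 14, 15, 16, 17, 18, 19, 20, 21}
A = {5, 7, 8, 9, 10, 11, 12, 13, 14, 15, 16, 17, 20, 21}
Aᶜ = {1, 2, 3, 4, 6, 18, 19}

Aᶜ = {1, 2, 3, 4, 6, 18, 19}


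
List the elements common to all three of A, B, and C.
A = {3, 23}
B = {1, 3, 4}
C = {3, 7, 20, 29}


A ∩ B = {3}
(A ∩ B) ∩ C = {3}

A ∩ B ∩ C = {3}


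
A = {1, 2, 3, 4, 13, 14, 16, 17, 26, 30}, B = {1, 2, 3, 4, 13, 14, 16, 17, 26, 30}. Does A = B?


Two sets are equal iff they have exactly the same elements.
A = {1, 2, 3, 4, 13, 14, 16, 17, 26, 30}
B = {1, 2, 3, 4, 13, 14, 16, 17, 26, 30}
Same elements → A = B

Yes, A = B


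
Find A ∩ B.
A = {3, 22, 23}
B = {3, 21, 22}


A ∩ B = elements in both A and B
A = {3, 22, 23}
B = {3, 21, 22}
A ∩ B = {3, 22}

A ∩ B = {3, 22}


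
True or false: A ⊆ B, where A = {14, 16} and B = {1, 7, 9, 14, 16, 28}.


A ⊆ B means every element of A is in B.
All elements of A are in B.
So A ⊆ B.

Yes, A ⊆ B


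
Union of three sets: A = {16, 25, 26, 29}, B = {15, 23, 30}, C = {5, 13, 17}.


A ∪ B = {15, 16, 23, 25, 26, 29, 30}
(A ∪ B) ∪ C = {5, 13, 15, 16, 17, 23, 25, 26, 29, 30}

A ∪ B ∪ C = {5, 13, 15, 16, 17, 23, 25, 26, 29, 30}


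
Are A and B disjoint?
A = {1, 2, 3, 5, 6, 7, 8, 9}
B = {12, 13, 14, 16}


Disjoint means A ∩ B = ∅.
A ∩ B = ∅
A ∩ B = ∅, so A and B are disjoint.

Yes, A and B are disjoint


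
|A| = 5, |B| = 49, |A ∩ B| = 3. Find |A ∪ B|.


|A ∪ B| = |A| + |B| - |A ∩ B|
= 5 + 49 - 3
= 51

|A ∪ B| = 51


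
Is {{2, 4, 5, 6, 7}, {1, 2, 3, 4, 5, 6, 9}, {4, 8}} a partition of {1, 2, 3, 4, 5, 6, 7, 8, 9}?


A partition requires: (1) non-empty parts, (2) pairwise disjoint, (3) union = U
Parts: {2, 4, 5, 6, 7}, {1, 2, 3, 4, 5, 6, 9}, {4, 8}
Union of parts: {1, 2, 3, 4, 5, 6, 7, 8, 9}
U = {1, 2, 3, 4, 5, 6, 7, 8, 9}
All non-empty? True
Pairwise disjoint? False
Covers U? True

No, not a valid partition


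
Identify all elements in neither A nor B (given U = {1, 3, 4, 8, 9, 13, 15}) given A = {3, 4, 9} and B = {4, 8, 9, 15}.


A = {3, 4, 9}
B = {4, 8, 9, 15}
Region: in neither A nor B (given U = {1, 3, 4, 8, 9, 13, 15})
Elements: {1, 13}

Elements in neither A nor B (given U = {1, 3, 4, 8, 9, 13, 15}): {1, 13}


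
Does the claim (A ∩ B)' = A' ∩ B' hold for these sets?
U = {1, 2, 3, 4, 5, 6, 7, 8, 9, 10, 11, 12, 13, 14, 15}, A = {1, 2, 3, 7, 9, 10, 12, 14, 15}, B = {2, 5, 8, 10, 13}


LHS: A ∩ B = {2, 10}
(A ∩ B)' = U \ (A ∩ B) = {1, 3, 4, 5, 6, 7, 8, 9, 11, 12, 13, 14, 15}
A' = {4, 5, 6, 8, 11, 13}, B' = {1, 3, 4, 6, 7, 9, 11, 12, 14, 15}
Claimed RHS: A' ∩ B' = {4, 6, 11}
Identity is INVALID: LHS = {1, 3, 4, 5, 6, 7, 8, 9, 11, 12, 13, 14, 15} but the RHS claimed here equals {4, 6, 11}. The correct form is (A ∩ B)' = A' ∪ B'.

Identity is invalid: (A ∩ B)' = {1, 3, 4, 5, 6, 7, 8, 9, 11, 12, 13, 14, 15} but A' ∩ B' = {4, 6, 11}. The correct De Morgan law is (A ∩ B)' = A' ∪ B'.


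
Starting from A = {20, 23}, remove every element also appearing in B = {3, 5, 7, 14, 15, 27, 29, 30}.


A \ B = elements in A but not in B
A = {20, 23}
B = {3, 5, 7, 14, 15, 27, 29, 30}
Remove from A any elements in B
A \ B = {20, 23}

A \ B = {20, 23}


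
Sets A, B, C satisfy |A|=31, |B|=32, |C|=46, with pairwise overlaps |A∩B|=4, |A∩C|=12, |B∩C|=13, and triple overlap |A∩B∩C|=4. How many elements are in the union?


|A∪B∪C| = |A|+|B|+|C| - |A∩B|-|A∩C|-|B∩C| + |A∩B∩C|
= 31+32+46 - 4-12-13 + 4
= 109 - 29 + 4
= 84

|A ∪ B ∪ C| = 84


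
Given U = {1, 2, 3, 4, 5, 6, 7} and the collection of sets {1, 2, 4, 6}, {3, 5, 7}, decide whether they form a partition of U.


A partition requires: (1) non-empty parts, (2) pairwise disjoint, (3) union = U
Parts: {1, 2, 4, 6}, {3, 5, 7}
Union of parts: {1, 2, 3, 4, 5, 6, 7}
U = {1, 2, 3, 4, 5, 6, 7}
All non-empty? True
Pairwise disjoint? True
Covers U? True

Yes, valid partition


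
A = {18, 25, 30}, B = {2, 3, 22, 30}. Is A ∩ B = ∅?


Disjoint means A ∩ B = ∅.
A ∩ B = {30}
A ∩ B ≠ ∅, so A and B are NOT disjoint.

No, A and B are not disjoint (A ∩ B = {30})


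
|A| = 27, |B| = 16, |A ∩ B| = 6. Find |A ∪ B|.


|A ∪ B| = |A| + |B| - |A ∩ B|
= 27 + 16 - 6
= 37

|A ∪ B| = 37


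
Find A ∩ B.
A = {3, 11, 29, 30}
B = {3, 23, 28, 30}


A ∩ B = elements in both A and B
A = {3, 11, 29, 30}
B = {3, 23, 28, 30}
A ∩ B = {3, 30}

A ∩ B = {3, 30}


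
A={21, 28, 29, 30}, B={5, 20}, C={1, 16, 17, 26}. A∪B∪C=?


A ∪ B = {5, 20, 21, 28, 29, 30}
(A ∪ B) ∪ C = {1, 5, 16, 17, 20, 21, 26, 28, 29, 30}

A ∪ B ∪ C = {1, 5, 16, 17, 20, 21, 26, 28, 29, 30}


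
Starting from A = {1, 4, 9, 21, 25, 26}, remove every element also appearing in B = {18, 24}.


A \ B = elements in A but not in B
A = {1, 4, 9, 21, 25, 26}
B = {18, 24}
Remove from A any elements in B
A \ B = {1, 4, 9, 21, 25, 26}

A \ B = {1, 4, 9, 21, 25, 26}


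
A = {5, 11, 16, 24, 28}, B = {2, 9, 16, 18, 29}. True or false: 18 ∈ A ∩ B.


A = {5, 11, 16, 24, 28}, B = {2, 9, 16, 18, 29}
A ∩ B = elements in both A and B
A ∩ B = {16}
Checking if 18 ∈ A ∩ B
18 is not in A ∩ B → False

18 ∉ A ∩ B


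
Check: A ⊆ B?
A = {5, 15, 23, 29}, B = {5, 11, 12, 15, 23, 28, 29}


A ⊆ B means every element of A is in B.
All elements of A are in B.
So A ⊆ B.

Yes, A ⊆ B


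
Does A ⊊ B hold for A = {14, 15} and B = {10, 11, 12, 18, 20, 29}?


A ⊂ B requires: A ⊆ B AND A ≠ B.
A ⊆ B? No
A ⊄ B, so A is not a proper subset.

No, A is not a proper subset of B


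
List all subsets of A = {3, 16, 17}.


|A| = 3, so |P(A)| = 2^3 = 8
Enumerate subsets by cardinality (0 to 3):
∅, {3}, {16}, {17}, {3, 16}, {3, 17}, {16, 17}, {3, 16, 17}

P(A) has 8 subsets: ∅, {3}, {16}, {17}, {3, 16}, {3, 17}, {16, 17}, {3, 16, 17}


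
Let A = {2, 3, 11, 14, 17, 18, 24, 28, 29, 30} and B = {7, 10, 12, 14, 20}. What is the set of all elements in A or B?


A ∪ B = all elements in A or B (or both)
A = {2, 3, 11, 14, 17, 18, 24, 28, 29, 30}
B = {7, 10, 12, 14, 20}
A ∪ B = {2, 3, 7, 10, 11, 12, 14, 17, 18, 20, 24, 28, 29, 30}

A ∪ B = {2, 3, 7, 10, 11, 12, 14, 17, 18, 20, 24, 28, 29, 30}


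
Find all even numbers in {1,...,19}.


Checking each candidate:
Condition: even numbers in {1,...,19}
Result = {2, 4, 6, 8, 10, 12, 14, 16, 18}

{2, 4, 6, 8, 10, 12, 14, 16, 18}


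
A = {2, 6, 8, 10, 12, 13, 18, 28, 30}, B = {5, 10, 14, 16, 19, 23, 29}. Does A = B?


Two sets are equal iff they have exactly the same elements.
A = {2, 6, 8, 10, 12, 13, 18, 28, 30}
B = {5, 10, 14, 16, 19, 23, 29}
Differences: {2, 5, 6, 8, 12, 13, 14, 16, 18, 19, 23, 28, 29, 30}
A ≠ B

No, A ≠ B


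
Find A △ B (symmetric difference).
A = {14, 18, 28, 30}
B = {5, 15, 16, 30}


A △ B = (A \ B) ∪ (B \ A) = elements in exactly one of A or B
A \ B = {14, 18, 28}
B \ A = {5, 15, 16}
A △ B = {5, 14, 15, 16, 18, 28}

A △ B = {5, 14, 15, 16, 18, 28}


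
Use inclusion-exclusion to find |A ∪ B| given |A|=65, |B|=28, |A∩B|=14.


|A ∪ B| = |A| + |B| - |A ∩ B|
= 65 + 28 - 14
= 79

|A ∪ B| = 79


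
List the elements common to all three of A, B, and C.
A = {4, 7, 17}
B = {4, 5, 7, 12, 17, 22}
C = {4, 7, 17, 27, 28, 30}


A ∩ B = {4, 7, 17}
(A ∩ B) ∩ C = {4, 7, 17}

A ∩ B ∩ C = {4, 7, 17}


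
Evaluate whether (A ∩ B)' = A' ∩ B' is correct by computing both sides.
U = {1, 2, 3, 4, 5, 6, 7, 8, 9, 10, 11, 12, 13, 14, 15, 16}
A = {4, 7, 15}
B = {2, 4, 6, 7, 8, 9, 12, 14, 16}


LHS: A ∩ B = {4, 7}
(A ∩ B)' = U \ (A ∩ B) = {1, 2, 3, 5, 6, 8, 9, 10, 11, 12, 13, 14, 15, 16}
A' = {1, 2, 3, 5, 6, 8, 9, 10, 11, 12, 13, 14, 16}, B' = {1, 3, 5, 10, 11, 13, 15}
Claimed RHS: A' ∩ B' = {1, 3, 5, 10, 11, 13}
Identity is INVALID: LHS = {1, 2, 3, 5, 6, 8, 9, 10, 11, 12, 13, 14, 15, 16} but the RHS claimed here equals {1, 3, 5, 10, 11, 13}. The correct form is (A ∩ B)' = A' ∪ B'.

Identity is invalid: (A ∩ B)' = {1, 2, 3, 5, 6, 8, 9, 10, 11, 12, 13, 14, 15, 16} but A' ∩ B' = {1, 3, 5, 10, 11, 13}. The correct De Morgan law is (A ∩ B)' = A' ∪ B'.


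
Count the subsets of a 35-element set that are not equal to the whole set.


Total subsets = 2^n = 2^35 = 34359738368
Proper subsets exclude the set itself: 2^n - 1
= 34359738368 - 1
= 34359738367

Number of proper subsets = 34359738367


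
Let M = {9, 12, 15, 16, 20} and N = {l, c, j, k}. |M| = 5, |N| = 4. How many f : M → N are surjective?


n = |M| = 5, k = |N| = 4. Surjections via inclusion-exclusion:
S(n,k) = Σ(-1)^i × C(k,i) × (k-i)^n, i=0 to k
i=0: (-1)^0×C(4,0)×4^5 = 1024
i=1: (-1)^1×C(4,1)×3^5 = -972
i=2: (-1)^2×C(4,2)×2^5 = 192
i=3: (-1)^3×C(4,3)×1^5 = -4
i=4: (-1)^4×C(4,4)×0^5 = 0
Total = 240

Number of surjections = 240


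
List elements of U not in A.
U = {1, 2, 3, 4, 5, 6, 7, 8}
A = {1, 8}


Aᶜ = U \ A = elements in U but not in A
U = {1, 2, 3, 4, 5, 6, 7, 8}
A = {1, 8}
Aᶜ = {2, 3, 4, 5, 6, 7}

Aᶜ = {2, 3, 4, 5, 6, 7}


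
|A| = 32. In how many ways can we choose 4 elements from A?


C(n,k) = n! / (k!(n-k)!)
C(32,4) = 32! / (4!28!)
= 35960

C(32,4) = 35960


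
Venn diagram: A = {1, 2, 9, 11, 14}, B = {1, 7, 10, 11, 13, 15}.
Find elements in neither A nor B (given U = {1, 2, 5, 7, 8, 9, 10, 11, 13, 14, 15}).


A = {1, 2, 9, 11, 14}
B = {1, 7, 10, 11, 13, 15}
Region: in neither A nor B (given U = {1, 2, 5, 7, 8, 9, 10, 11, 13, 14, 15})
Elements: {5, 8}

Elements in neither A nor B (given U = {1, 2, 5, 7, 8, 9, 10, 11, 13, 14, 15}): {5, 8}


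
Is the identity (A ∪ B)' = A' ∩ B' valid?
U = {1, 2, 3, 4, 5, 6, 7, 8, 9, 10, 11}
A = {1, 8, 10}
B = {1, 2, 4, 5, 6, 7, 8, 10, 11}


LHS: A ∪ B = {1, 2, 4, 5, 6, 7, 8, 10, 11}
(A ∪ B)' = U \ (A ∪ B) = {3, 9}
A' = {2, 3, 4, 5, 6, 7, 9, 11}, B' = {3, 9}
Claimed RHS: A' ∩ B' = {3, 9}
Identity is VALID: LHS = RHS = {3, 9} ✓

Identity is valid. (A ∪ B)' = A' ∩ B' = {3, 9}


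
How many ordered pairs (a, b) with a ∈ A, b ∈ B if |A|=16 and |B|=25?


|A × B| = |A| × |B|
= 16 × 25
= 400

|A × B| = 400


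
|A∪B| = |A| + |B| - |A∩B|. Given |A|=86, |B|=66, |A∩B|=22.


|A ∪ B| = |A| + |B| - |A ∩ B|
= 86 + 66 - 22
= 130

|A ∪ B| = 130


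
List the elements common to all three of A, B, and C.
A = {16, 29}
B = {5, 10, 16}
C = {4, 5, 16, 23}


A ∩ B = {16}
(A ∩ B) ∩ C = {16}

A ∩ B ∩ C = {16}


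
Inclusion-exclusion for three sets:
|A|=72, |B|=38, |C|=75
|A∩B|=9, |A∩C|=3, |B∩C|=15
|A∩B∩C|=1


|A∪B∪C| = |A|+|B|+|C| - |A∩B|-|A∩C|-|B∩C| + |A∩B∩C|
= 72+38+75 - 9-3-15 + 1
= 185 - 27 + 1
= 159

|A ∪ B ∪ C| = 159


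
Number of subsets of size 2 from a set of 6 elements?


C(n,k) = n! / (k!(n-k)!)
C(6,2) = 6! / (2!4!)
= 15

C(6,2) = 15


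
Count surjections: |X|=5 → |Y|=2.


n = |X| = 5, k = |Y| = 2. Surjections via inclusion-exclusion:
S(n,k) = Σ(-1)^i × C(k,i) × (k-i)^n, i=0 to k
i=0: (-1)^0×C(2,0)×2^5 = 32
i=1: (-1)^1×C(2,1)×1^5 = -2
i=2: (-1)^2×C(2,2)×0^5 = 0
Total = 30

Number of surjections = 30


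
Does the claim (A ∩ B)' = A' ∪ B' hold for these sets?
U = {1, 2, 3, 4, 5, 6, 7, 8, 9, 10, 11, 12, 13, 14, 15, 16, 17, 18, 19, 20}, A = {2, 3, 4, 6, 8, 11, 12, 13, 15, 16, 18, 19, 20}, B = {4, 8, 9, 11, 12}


LHS: A ∩ B = {4, 8, 11, 12}
(A ∩ B)' = U \ (A ∩ B) = {1, 2, 3, 5, 6, 7, 9, 10, 13, 14, 15, 16, 17, 18, 19, 20}
A' = {1, 5, 7, 9, 10, 14, 17}, B' = {1, 2, 3, 5, 6, 7, 10, 13, 14, 15, 16, 17, 18, 19, 20}
Claimed RHS: A' ∪ B' = {1, 2, 3, 5, 6, 7, 9, 10, 13, 14, 15, 16, 17, 18, 19, 20}
Identity is VALID: LHS = RHS = {1, 2, 3, 5, 6, 7, 9, 10, 13, 14, 15, 16, 17, 18, 19, 20} ✓

Identity is valid. (A ∩ B)' = A' ∪ B' = {1, 2, 3, 5, 6, 7, 9, 10, 13, 14, 15, 16, 17, 18, 19, 20}


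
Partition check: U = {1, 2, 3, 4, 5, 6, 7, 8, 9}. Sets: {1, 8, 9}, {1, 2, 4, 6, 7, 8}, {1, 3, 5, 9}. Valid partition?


A partition requires: (1) non-empty parts, (2) pairwise disjoint, (3) union = U
Parts: {1, 8, 9}, {1, 2, 4, 6, 7, 8}, {1, 3, 5, 9}
Union of parts: {1, 2, 3, 4, 5, 6, 7, 8, 9}
U = {1, 2, 3, 4, 5, 6, 7, 8, 9}
All non-empty? True
Pairwise disjoint? False
Covers U? True

No, not a valid partition


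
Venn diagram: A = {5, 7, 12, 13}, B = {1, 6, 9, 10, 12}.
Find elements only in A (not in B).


A = {5, 7, 12, 13}
B = {1, 6, 9, 10, 12}
Region: only in A (not in B)
Elements: {5, 7, 13}

Elements only in A (not in B): {5, 7, 13}


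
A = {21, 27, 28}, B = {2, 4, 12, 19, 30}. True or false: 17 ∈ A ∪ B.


A = {21, 27, 28}, B = {2, 4, 12, 19, 30}
A ∪ B = all elements in A or B
A ∪ B = {2, 4, 12, 19, 21, 27, 28, 30}
Checking if 17 ∈ A ∪ B
17 is not in A ∪ B → False

17 ∉ A ∪ B


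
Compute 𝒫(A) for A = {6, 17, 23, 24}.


|A| = 4, so |P(A)| = 2^4 = 16
Enumerate subsets by cardinality (0 to 4):
∅, {6}, {17}, {23}, {24}, {6, 17}, {6, 23}, {6, 24}, {17, 23}, {17, 24}, {23, 24}, {6, 17, 23}, {6, 17, 24}, {6, 23, 24}, {17, 23, 24}, {6, 17, 23, 24}

P(A) has 16 subsets: ∅, {6}, {17}, {23}, {24}, {6, 17}, {6, 23}, {6, 24}, {17, 23}, {17, 24}, {23, 24}, {6, 17, 23}, {6, 17, 24}, {6, 23, 24}, {17, 23, 24}, {6, 17, 23, 24}


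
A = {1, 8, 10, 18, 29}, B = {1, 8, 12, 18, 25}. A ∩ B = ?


A ∩ B = elements in both A and B
A = {1, 8, 10, 18, 29}
B = {1, 8, 12, 18, 25}
A ∩ B = {1, 8, 18}

A ∩ B = {1, 8, 18}


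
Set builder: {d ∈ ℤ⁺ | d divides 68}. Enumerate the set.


Checking each candidate:
Condition: positive divisors of 68
Result = {1, 2, 4, 17, 34, 68}

{1, 2, 4, 17, 34, 68}


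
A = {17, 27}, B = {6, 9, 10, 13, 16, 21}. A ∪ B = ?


A ∪ B = all elements in A or B (or both)
A = {17, 27}
B = {6, 9, 10, 13, 16, 21}
A ∪ B = {6, 9, 10, 13, 16, 17, 21, 27}

A ∪ B = {6, 9, 10, 13, 16, 17, 21, 27}


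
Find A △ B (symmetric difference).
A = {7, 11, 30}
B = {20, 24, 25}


A △ B = (A \ B) ∪ (B \ A) = elements in exactly one of A or B
A \ B = {7, 11, 30}
B \ A = {20, 24, 25}
A △ B = {7, 11, 20, 24, 25, 30}

A △ B = {7, 11, 20, 24, 25, 30}


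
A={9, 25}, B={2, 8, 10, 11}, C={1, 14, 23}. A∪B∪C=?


A ∪ B = {2, 8, 9, 10, 11, 25}
(A ∪ B) ∪ C = {1, 2, 8, 9, 10, 11, 14, 23, 25}

A ∪ B ∪ C = {1, 2, 8, 9, 10, 11, 14, 23, 25}


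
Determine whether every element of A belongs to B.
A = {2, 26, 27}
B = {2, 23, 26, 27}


A ⊆ B means every element of A is in B.
All elements of A are in B.
So A ⊆ B.

Yes, A ⊆ B


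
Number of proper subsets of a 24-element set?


Total subsets = 2^n = 2^24 = 16777216
Proper subsets exclude the set itself: 2^n - 1
= 16777216 - 1
= 16777215

Number of proper subsets = 16777215


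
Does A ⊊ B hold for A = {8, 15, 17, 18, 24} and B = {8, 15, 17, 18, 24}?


A ⊂ B requires: A ⊆ B AND A ≠ B.
A ⊆ B? Yes
A = B? Yes
A = B, so A is not a PROPER subset.

No, A is not a proper subset of B


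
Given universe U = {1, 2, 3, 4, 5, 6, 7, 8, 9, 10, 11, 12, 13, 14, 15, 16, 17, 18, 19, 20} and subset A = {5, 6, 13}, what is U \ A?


Aᶜ = U \ A = elements in U but not in A
U = {1, 2, 3, 4, 5, 6, 7, 8, 9, 10, 11, 12, 13, 14, 15, 16, 17, 18, 19, 20}
A = {5, 6, 13}
Aᶜ = {1, 2, 3, 4, 7, 8, 9, 10, 11, 12, 14, 15, 16, 17, 18, 19, 20}

Aᶜ = {1, 2, 3, 4, 7, 8, 9, 10, 11, 12, 14, 15, 16, 17, 18, 19, 20}


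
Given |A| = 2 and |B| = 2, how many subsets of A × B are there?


A relation from A to B is any subset of A × B.
|A × B| = 2 × 2 = 4
# relations = 2^|A × B| = 2^4 = 16

Number of relations = 16


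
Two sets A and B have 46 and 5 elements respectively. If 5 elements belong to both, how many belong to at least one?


|A ∪ B| = |A| + |B| - |A ∩ B|
= 46 + 5 - 5
= 46

|A ∪ B| = 46


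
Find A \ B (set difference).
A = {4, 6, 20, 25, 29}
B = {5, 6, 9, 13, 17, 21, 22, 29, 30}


A \ B = elements in A but not in B
A = {4, 6, 20, 25, 29}
B = {5, 6, 9, 13, 17, 21, 22, 29, 30}
Remove from A any elements in B
A \ B = {4, 20, 25}

A \ B = {4, 20, 25}


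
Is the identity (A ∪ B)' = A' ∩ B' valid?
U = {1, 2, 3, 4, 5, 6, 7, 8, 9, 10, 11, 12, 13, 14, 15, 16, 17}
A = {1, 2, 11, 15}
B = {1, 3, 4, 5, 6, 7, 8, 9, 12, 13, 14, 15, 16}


LHS: A ∪ B = {1, 2, 3, 4, 5, 6, 7, 8, 9, 11, 12, 13, 14, 15, 16}
(A ∪ B)' = U \ (A ∪ B) = {10, 17}
A' = {3, 4, 5, 6, 7, 8, 9, 10, 12, 13, 14, 16, 17}, B' = {2, 10, 11, 17}
Claimed RHS: A' ∩ B' = {10, 17}
Identity is VALID: LHS = RHS = {10, 17} ✓

Identity is valid. (A ∪ B)' = A' ∩ B' = {10, 17}


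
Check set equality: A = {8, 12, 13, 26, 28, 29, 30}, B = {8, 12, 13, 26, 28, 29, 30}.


Two sets are equal iff they have exactly the same elements.
A = {8, 12, 13, 26, 28, 29, 30}
B = {8, 12, 13, 26, 28, 29, 30}
Same elements → A = B

Yes, A = B


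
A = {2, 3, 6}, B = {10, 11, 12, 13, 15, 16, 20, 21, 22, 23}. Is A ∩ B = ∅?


Disjoint means A ∩ B = ∅.
A ∩ B = ∅
A ∩ B = ∅, so A and B are disjoint.

Yes, A and B are disjoint


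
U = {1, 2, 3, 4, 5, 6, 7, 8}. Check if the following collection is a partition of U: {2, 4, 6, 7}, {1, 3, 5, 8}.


A partition requires: (1) non-empty parts, (2) pairwise disjoint, (3) union = U
Parts: {2, 4, 6, 7}, {1, 3, 5, 8}
Union of parts: {1, 2, 3, 4, 5, 6, 7, 8}
U = {1, 2, 3, 4, 5, 6, 7, 8}
All non-empty? True
Pairwise disjoint? True
Covers U? True

Yes, valid partition


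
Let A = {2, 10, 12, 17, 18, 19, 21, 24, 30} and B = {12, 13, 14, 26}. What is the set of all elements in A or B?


A ∪ B = all elements in A or B (or both)
A = {2, 10, 12, 17, 18, 19, 21, 24, 30}
B = {12, 13, 14, 26}
A ∪ B = {2, 10, 12, 13, 14, 17, 18, 19, 21, 24, 26, 30}

A ∪ B = {2, 10, 12, 13, 14, 17, 18, 19, 21, 24, 26, 30}


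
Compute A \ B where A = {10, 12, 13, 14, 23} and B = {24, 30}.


A \ B = elements in A but not in B
A = {10, 12, 13, 14, 23}
B = {24, 30}
Remove from A any elements in B
A \ B = {10, 12, 13, 14, 23}

A \ B = {10, 12, 13, 14, 23}


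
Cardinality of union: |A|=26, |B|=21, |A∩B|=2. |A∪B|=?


|A ∪ B| = |A| + |B| - |A ∩ B|
= 26 + 21 - 2
= 45

|A ∪ B| = 45


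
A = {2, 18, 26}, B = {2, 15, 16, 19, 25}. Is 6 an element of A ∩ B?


A = {2, 18, 26}, B = {2, 15, 16, 19, 25}
A ∩ B = elements in both A and B
A ∩ B = {2}
Checking if 6 ∈ A ∩ B
6 is not in A ∩ B → False

6 ∉ A ∩ B


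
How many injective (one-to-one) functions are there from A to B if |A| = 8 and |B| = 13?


An injection sends each of |A| = 8 inputs to a distinct output in B.
# injections = |B|·(|B|-1)·…·(|B|-|A|+1) = 13! / (13 - 8)!
= 13 × 12 × 11 × 10 × 9 × 8 × 7 × 6
= 51891840

Number of injections = 51891840


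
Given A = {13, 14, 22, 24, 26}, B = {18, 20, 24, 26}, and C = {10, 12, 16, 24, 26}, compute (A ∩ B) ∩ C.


A ∩ B = {24, 26}
(A ∩ B) ∩ C = {24, 26}

A ∩ B ∩ C = {24, 26}


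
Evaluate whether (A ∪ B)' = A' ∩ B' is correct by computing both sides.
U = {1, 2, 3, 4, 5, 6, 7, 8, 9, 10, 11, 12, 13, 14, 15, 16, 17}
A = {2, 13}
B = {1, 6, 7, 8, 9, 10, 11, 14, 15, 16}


LHS: A ∪ B = {1, 2, 6, 7, 8, 9, 10, 11, 13, 14, 15, 16}
(A ∪ B)' = U \ (A ∪ B) = {3, 4, 5, 12, 17}
A' = {1, 3, 4, 5, 6, 7, 8, 9, 10, 11, 12, 14, 15, 16, 17}, B' = {2, 3, 4, 5, 12, 13, 17}
Claimed RHS: A' ∩ B' = {3, 4, 5, 12, 17}
Identity is VALID: LHS = RHS = {3, 4, 5, 12, 17} ✓

Identity is valid. (A ∪ B)' = A' ∩ B' = {3, 4, 5, 12, 17}


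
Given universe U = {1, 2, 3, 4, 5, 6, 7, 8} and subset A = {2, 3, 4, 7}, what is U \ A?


Aᶜ = U \ A = elements in U but not in A
U = {1, 2, 3, 4, 5, 6, 7, 8}
A = {2, 3, 4, 7}
Aᶜ = {1, 5, 6, 8}

Aᶜ = {1, 5, 6, 8}


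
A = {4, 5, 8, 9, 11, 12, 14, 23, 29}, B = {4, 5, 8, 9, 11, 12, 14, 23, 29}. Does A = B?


Two sets are equal iff they have exactly the same elements.
A = {4, 5, 8, 9, 11, 12, 14, 23, 29}
B = {4, 5, 8, 9, 11, 12, 14, 23, 29}
Same elements → A = B

Yes, A = B


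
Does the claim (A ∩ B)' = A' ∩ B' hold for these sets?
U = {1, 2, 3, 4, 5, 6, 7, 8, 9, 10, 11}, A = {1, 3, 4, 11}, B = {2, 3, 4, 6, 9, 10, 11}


LHS: A ∩ B = {3, 4, 11}
(A ∩ B)' = U \ (A ∩ B) = {1, 2, 5, 6, 7, 8, 9, 10}
A' = {2, 5, 6, 7, 8, 9, 10}, B' = {1, 5, 7, 8}
Claimed RHS: A' ∩ B' = {5, 7, 8}
Identity is INVALID: LHS = {1, 2, 5, 6, 7, 8, 9, 10} but the RHS claimed here equals {5, 7, 8}. The correct form is (A ∩ B)' = A' ∪ B'.

Identity is invalid: (A ∩ B)' = {1, 2, 5, 6, 7, 8, 9, 10} but A' ∩ B' = {5, 7, 8}. The correct De Morgan law is (A ∩ B)' = A' ∪ B'.


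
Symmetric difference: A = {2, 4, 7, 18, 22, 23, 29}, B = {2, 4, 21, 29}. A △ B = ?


A △ B = (A \ B) ∪ (B \ A) = elements in exactly one of A or B
A \ B = {7, 18, 22, 23}
B \ A = {21}
A △ B = {7, 18, 21, 22, 23}

A △ B = {7, 18, 21, 22, 23}


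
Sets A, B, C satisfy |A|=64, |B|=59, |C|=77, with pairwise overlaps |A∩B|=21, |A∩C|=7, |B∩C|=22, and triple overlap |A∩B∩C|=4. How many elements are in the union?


|A∪B∪C| = |A|+|B|+|C| - |A∩B|-|A∩C|-|B∩C| + |A∩B∩C|
= 64+59+77 - 21-7-22 + 4
= 200 - 50 + 4
= 154

|A ∪ B ∪ C| = 154


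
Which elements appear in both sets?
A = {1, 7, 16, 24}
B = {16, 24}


A ∩ B = elements in both A and B
A = {1, 7, 16, 24}
B = {16, 24}
A ∩ B = {16, 24}

A ∩ B = {16, 24}


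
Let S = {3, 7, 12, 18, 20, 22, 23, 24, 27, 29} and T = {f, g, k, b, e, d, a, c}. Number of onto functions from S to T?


n = |S| = 10, k = |T| = 8. Surjections via inclusion-exclusion:
S(n,k) = Σ(-1)^i × C(k,i) × (k-i)^n, i=0 to k
i=0: (-1)^0×C(8,0)×8^10 = 1073741824
i=1: (-1)^1×C(8,1)×7^10 = -2259801992
i=2: (-1)^2×C(8,2)×6^10 = 1693052928
i=3: (-1)^3×C(8,3)×5^10 = -546875000
i=4: (-1)^4×C(8,4)×4^10 = 73400320
i=5: (-1)^5×C(8,5)×3^10 = -3306744
i=6: (-1)^6×C(8,6)×2^10 = 28672
i=7: (-1)^7×C(8,7)×1^10 = -8
i=8: (-1)^8×C(8,8)×0^10 = 0
Total = 30240000

Number of surjections = 30240000


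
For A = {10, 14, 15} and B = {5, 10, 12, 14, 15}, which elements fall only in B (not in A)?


A = {10, 14, 15}
B = {5, 10, 12, 14, 15}
Region: only in B (not in A)
Elements: {5, 12}

Elements only in B (not in A): {5, 12}


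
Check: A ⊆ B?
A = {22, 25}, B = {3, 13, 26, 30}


A ⊆ B means every element of A is in B.
Elements in A not in B: {22, 25}
So A ⊄ B.

No, A ⊄ B


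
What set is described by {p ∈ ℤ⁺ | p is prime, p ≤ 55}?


Checking each candidate:
Condition: primes ≤ 55
Result = {2, 3, 5, 7, 11, 13, 17, 19, 23, 29, 31, 37, 41, 43, 47, 53}

{2, 3, 5, 7, 11, 13, 17, 19, 23, 29, 31, 37, 41, 43, 47, 53}


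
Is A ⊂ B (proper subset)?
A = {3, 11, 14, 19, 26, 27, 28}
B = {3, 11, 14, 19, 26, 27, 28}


A ⊂ B requires: A ⊆ B AND A ≠ B.
A ⊆ B? Yes
A = B? Yes
A = B, so A is not a PROPER subset.

No, A is not a proper subset of B


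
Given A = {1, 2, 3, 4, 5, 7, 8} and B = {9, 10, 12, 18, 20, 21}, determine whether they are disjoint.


Disjoint means A ∩ B = ∅.
A ∩ B = ∅
A ∩ B = ∅, so A and B are disjoint.

Yes, A and B are disjoint


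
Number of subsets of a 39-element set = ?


Number of subsets = 2^n
= 2^39
= 549755813888

|P(A)| = 549755813888


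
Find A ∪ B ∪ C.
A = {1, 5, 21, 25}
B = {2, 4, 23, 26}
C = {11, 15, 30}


A ∪ B = {1, 2, 4, 5, 21, 23, 25, 26}
(A ∪ B) ∪ C = {1, 2, 4, 5, 11, 15, 21, 23, 25, 26, 30}

A ∪ B ∪ C = {1, 2, 4, 5, 11, 15, 21, 23, 25, 26, 30}


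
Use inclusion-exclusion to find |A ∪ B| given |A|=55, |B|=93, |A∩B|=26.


|A ∪ B| = |A| + |B| - |A ∩ B|
= 55 + 93 - 26
= 122

|A ∪ B| = 122


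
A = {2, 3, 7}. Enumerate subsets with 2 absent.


A subset of A that omits 2 is a subset of A \ {2}, so there are 2^(n-1) = 2^2 = 4 of them.
Subsets excluding 2: ∅, {3}, {7}, {3, 7}

Subsets excluding 2 (4 total): ∅, {3}, {7}, {3, 7}


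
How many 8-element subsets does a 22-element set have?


C(n,k) = n! / (k!(n-k)!)
C(22,8) = 22! / (8!14!)
= 319770

C(22,8) = 319770


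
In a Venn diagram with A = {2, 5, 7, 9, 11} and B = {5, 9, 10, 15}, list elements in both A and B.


A = {2, 5, 7, 9, 11}
B = {5, 9, 10, 15}
Region: in both A and B
Elements: {5, 9}

Elements in both A and B: {5, 9}


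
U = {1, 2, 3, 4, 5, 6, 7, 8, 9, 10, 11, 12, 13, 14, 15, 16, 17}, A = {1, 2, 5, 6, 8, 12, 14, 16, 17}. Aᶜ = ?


Aᶜ = U \ A = elements in U but not in A
U = {1, 2, 3, 4, 5, 6, 7, 8, 9, 10, 11, 12, 13, 14, 15, 16, 17}
A = {1, 2, 5, 6, 8, 12, 14, 16, 17}
Aᶜ = {3, 4, 7, 9, 10, 11, 13, 15}

Aᶜ = {3, 4, 7, 9, 10, 11, 13, 15}


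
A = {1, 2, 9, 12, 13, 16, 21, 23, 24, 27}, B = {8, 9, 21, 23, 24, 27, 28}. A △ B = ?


A △ B = (A \ B) ∪ (B \ A) = elements in exactly one of A or B
A \ B = {1, 2, 12, 13, 16}
B \ A = {8, 28}
A △ B = {1, 2, 8, 12, 13, 16, 28}

A △ B = {1, 2, 8, 12, 13, 16, 28}


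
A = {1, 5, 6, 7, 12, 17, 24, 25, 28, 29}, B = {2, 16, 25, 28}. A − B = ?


A \ B = elements in A but not in B
A = {1, 5, 6, 7, 12, 17, 24, 25, 28, 29}
B = {2, 16, 25, 28}
Remove from A any elements in B
A \ B = {1, 5, 6, 7, 12, 17, 24, 29}

A \ B = {1, 5, 6, 7, 12, 17, 24, 29}


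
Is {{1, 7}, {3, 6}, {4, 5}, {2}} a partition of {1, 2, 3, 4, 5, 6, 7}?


A partition requires: (1) non-empty parts, (2) pairwise disjoint, (3) union = U
Parts: {1, 7}, {3, 6}, {4, 5}, {2}
Union of parts: {1, 2, 3, 4, 5, 6, 7}
U = {1, 2, 3, 4, 5, 6, 7}
All non-empty? True
Pairwise disjoint? True
Covers U? True

Yes, valid partition


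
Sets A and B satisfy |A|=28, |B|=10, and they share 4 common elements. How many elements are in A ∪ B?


|A ∪ B| = |A| + |B| - |A ∩ B|
= 28 + 10 - 4
= 34

|A ∪ B| = 34


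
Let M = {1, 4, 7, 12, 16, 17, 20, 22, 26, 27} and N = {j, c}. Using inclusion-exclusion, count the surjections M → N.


n = |M| = 10, k = |N| = 2. Surjections via inclusion-exclusion:
S(n,k) = Σ(-1)^i × C(k,i) × (k-i)^n, i=0 to k
i=0: (-1)^0×C(2,0)×2^10 = 1024
i=1: (-1)^1×C(2,1)×1^10 = -2
i=2: (-1)^2×C(2,2)×0^10 = 0
Total = 1022

Number of surjections = 1022


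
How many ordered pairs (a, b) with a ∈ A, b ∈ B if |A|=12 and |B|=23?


|A × B| = |A| × |B|
= 12 × 23
= 276

|A × B| = 276


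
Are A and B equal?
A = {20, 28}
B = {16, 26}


Two sets are equal iff they have exactly the same elements.
A = {20, 28}
B = {16, 26}
Differences: {16, 20, 26, 28}
A ≠ B

No, A ≠ B


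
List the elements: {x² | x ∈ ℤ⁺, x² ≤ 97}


Checking each candidate:
Condition: positive perfect squares ≤ 97
Result = {1, 4, 9, 16, 25, 36, 49, 64, 81}

{1, 4, 9, 16, 25, 36, 49, 64, 81}


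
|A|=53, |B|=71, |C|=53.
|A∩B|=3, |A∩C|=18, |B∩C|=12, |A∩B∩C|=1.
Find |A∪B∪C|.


|A∪B∪C| = |A|+|B|+|C| - |A∩B|-|A∩C|-|B∩C| + |A∩B∩C|
= 53+71+53 - 3-18-12 + 1
= 177 - 33 + 1
= 145

|A ∪ B ∪ C| = 145


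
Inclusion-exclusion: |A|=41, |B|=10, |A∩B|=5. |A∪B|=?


|A ∪ B| = |A| + |B| - |A ∩ B|
= 41 + 10 - 5
= 46

|A ∪ B| = 46


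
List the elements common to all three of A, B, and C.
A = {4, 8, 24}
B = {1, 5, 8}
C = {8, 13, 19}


A ∩ B = {8}
(A ∩ B) ∩ C = {8}

A ∩ B ∩ C = {8}


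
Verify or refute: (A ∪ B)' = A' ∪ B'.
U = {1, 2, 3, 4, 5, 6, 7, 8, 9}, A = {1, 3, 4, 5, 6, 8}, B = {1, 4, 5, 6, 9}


LHS: A ∪ B = {1, 3, 4, 5, 6, 8, 9}
(A ∪ B)' = U \ (A ∪ B) = {2, 7}
A' = {2, 7, 9}, B' = {2, 3, 7, 8}
Claimed RHS: A' ∪ B' = {2, 3, 7, 8, 9}
Identity is INVALID: LHS = {2, 7} but the RHS claimed here equals {2, 3, 7, 8, 9}. The correct form is (A ∪ B)' = A' ∩ B'.

Identity is invalid: (A ∪ B)' = {2, 7} but A' ∪ B' = {2, 3, 7, 8, 9}. The correct De Morgan law is (A ∪ B)' = A' ∩ B'.


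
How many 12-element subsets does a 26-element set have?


C(n,k) = n! / (k!(n-k)!)
C(26,12) = 26! / (12!14!)
= 9657700

C(26,12) = 9657700


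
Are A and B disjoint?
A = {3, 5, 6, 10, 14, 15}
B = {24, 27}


Disjoint means A ∩ B = ∅.
A ∩ B = ∅
A ∩ B = ∅, so A and B are disjoint.

Yes, A and B are disjoint


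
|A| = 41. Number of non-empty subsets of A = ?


Total subsets = 2^n = 2^41 = 2199023255552
Non-empty subsets exclude the empty set: 2^n - 1
= 2199023255552 - 1
= 2199023255551

Number of non-empty subsets = 2199023255551
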